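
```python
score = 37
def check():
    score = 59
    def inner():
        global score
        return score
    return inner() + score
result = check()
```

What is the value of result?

Step 1: Global score = 37. check() shadows with local score = 59.
Step 2: inner() uses global keyword, so inner() returns global score = 37.
Step 3: check() returns 37 + 59 = 96

The answer is 96.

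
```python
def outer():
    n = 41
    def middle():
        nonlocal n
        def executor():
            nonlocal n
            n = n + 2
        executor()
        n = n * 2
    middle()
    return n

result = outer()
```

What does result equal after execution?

Step 1: n = 41.
Step 2: executor() adds 2: n = 41 + 2 = 43.
Step 3: middle() doubles: n = 43 * 2 = 86.
Step 4: result = 86

The answer is 86.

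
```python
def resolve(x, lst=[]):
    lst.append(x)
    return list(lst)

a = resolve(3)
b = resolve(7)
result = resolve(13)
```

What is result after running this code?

Step 1: Default list is shared. list() creates copies for return values.
Step 2: Internal list grows: [3] -> [3, 7] -> [3, 7, 13].
Step 3: result = [3, 7, 13]

The answer is [3, 7, 13].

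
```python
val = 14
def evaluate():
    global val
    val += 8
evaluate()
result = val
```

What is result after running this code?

Step 1: val = 14 globally.
Step 2: evaluate() modifies global val: val += 8 = 22.
Step 3: result = 22

The answer is 22.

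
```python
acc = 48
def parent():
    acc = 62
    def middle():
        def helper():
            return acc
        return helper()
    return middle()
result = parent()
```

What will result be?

Step 1: parent() defines acc = 62. middle() and helper() have no local acc.
Step 2: helper() checks local (none), enclosing middle() (none), enclosing parent() and finds acc = 62.
Step 3: result = 62

The answer is 62.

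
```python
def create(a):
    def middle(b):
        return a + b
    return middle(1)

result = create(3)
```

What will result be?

Step 1: create(3) passes a = 3.
Step 2: middle(1) has b = 1, reads a = 3 from enclosing.
Step 3: result = 3 + 1 = 4

The answer is 4.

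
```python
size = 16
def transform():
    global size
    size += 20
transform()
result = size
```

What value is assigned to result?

Step 1: size = 16 globally.
Step 2: transform() modifies global size: size += 20 = 36.
Step 3: result = 36

The answer is 36.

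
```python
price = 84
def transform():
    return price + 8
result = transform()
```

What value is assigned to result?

Step 1: price = 84 is defined globally.
Step 2: transform() looks up price from global scope = 84, then computes 84 + 8 = 92.
Step 3: result = 92

The answer is 92.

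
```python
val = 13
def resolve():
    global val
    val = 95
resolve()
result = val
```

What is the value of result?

Step 1: val = 13 globally.
Step 2: resolve() declares global val and sets it to 95.
Step 3: After resolve(), global val = 95. result = 95

The answer is 95.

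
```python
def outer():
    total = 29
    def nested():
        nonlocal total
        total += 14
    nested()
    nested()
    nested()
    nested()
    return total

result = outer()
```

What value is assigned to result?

Step 1: total starts at 29.
Step 2: nested() is called 4 times, each adding 14.
Step 3: total = 29 + 14 * 4 = 85

The answer is 85.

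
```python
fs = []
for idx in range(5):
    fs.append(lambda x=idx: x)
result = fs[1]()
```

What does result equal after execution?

Step 1: Default argument x=idx captures idx's value at each iteration.
Step 2: fs[1] captured x = 1 when idx was 1.
Step 3: result = 1

The answer is 1.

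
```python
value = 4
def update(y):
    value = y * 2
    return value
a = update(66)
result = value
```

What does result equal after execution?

Step 1: Global value = 4.
Step 2: update(66) creates local value = 66 * 2 = 132.
Step 3: Global value unchanged because no global keyword. result = 4

The answer is 4.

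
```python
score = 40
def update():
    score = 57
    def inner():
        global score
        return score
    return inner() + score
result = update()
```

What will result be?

Step 1: Global score = 40. update() shadows with local score = 57.
Step 2: inner() uses global keyword, so inner() returns global score = 40.
Step 3: update() returns 40 + 57 = 97

The answer is 97.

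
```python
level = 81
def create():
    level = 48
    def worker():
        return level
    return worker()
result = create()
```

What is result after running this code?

Step 1: level = 81 globally, but create() defines level = 48 locally.
Step 2: worker() looks up level. Not in local scope, so checks enclosing scope (create) and finds level = 48.
Step 3: result = 48

The answer is 48.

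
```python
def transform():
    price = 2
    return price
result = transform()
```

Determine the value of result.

Step 1: transform() defines price = 2 in its local scope.
Step 2: return price finds the local variable price = 2.
Step 3: result = 2

The answer is 2.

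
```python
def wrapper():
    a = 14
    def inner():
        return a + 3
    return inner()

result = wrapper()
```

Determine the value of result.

Step 1: wrapper() defines a = 14.
Step 2: inner() reads a = 14 from enclosing scope, returns 14 + 3 = 17.
Step 3: result = 17

The answer is 17.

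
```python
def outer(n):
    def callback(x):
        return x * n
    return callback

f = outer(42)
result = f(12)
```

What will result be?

Step 1: outer(42) creates a closure capturing n = 42.
Step 2: f(12) computes 12 * 42 = 504.
Step 3: result = 504

The answer is 504.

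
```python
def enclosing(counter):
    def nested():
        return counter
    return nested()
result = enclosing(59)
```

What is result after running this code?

Step 1: enclosing(59) binds parameter counter = 59.
Step 2: nested() looks up counter in enclosing scope and finds the parameter counter = 59.
Step 3: result = 59

The answer is 59.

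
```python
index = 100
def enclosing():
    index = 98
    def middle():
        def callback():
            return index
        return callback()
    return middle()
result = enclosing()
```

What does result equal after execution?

Step 1: enclosing() defines index = 98. middle() and callback() have no local index.
Step 2: callback() checks local (none), enclosing middle() (none), enclosing enclosing() and finds index = 98.
Step 3: result = 98

The answer is 98.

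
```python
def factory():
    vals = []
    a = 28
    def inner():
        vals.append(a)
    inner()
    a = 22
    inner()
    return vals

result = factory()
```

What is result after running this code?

Step 1: a = 28. inner() appends current a to vals.
Step 2: First inner(): appends 28. Then a = 22.
Step 3: Second inner(): appends 22 (closure sees updated a). result = [28, 22]

The answer is [28, 22].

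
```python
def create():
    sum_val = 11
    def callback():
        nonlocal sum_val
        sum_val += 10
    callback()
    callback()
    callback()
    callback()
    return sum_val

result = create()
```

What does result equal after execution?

Step 1: sum_val starts at 11.
Step 2: callback() is called 4 times, each adding 10.
Step 3: sum_val = 11 + 10 * 4 = 51

The answer is 51.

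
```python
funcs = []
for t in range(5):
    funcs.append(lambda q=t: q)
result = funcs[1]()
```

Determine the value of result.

Step 1: Default argument q=t captures t's value at each iteration.
Step 2: funcs[1] captured q = 1 when t was 1.
Step 3: result = 1

The answer is 1.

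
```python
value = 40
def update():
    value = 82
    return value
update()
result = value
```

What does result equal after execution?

Step 1: Global value = 40.
Step 2: update() creates local value = 82 (shadow, not modification).
Step 3: After update() returns, global value is unchanged. result = 40

The answer is 40.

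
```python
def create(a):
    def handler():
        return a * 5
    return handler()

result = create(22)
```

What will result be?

Step 1: create(22) binds parameter a = 22.
Step 2: handler() accesses a = 22 from enclosing scope.
Step 3: result = 22 * 5 = 110

The answer is 110.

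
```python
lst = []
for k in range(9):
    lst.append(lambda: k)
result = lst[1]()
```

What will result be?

Step 1: The loop creates 9 lambdas, all referencing the same variable k.
Step 2: After the loop, k = 8 (final value).
Step 3: lst[1]() looks up k at call time and finds 8. This is the late binding gotcha. result = 8

The answer is 8.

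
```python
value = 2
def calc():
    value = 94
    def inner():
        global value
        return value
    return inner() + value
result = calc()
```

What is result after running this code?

Step 1: Global value = 2. calc() shadows with local value = 94.
Step 2: inner() uses global keyword, so inner() returns global value = 2.
Step 3: calc() returns 2 + 94 = 96

The answer is 96.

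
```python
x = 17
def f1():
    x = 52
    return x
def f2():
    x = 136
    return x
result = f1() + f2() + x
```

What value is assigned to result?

Step 1: Each function shadows global x with its own local.
Step 2: f1() returns 52, f2() returns 136.
Step 3: Global x = 17 is unchanged. result = 52 + 136 + 17 = 205

The answer is 205.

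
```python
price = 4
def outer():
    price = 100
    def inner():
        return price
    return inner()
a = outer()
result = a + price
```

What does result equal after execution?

Step 1: outer() has local price = 100. inner() reads from enclosing.
Step 2: outer() returns 100. Global price = 4 unchanged.
Step 3: result = 100 + 4 = 104

The answer is 104.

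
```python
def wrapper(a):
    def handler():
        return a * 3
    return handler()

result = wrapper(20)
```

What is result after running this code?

Step 1: wrapper(20) binds parameter a = 20.
Step 2: handler() accesses a = 20 from enclosing scope.
Step 3: result = 20 * 3 = 60

The answer is 60.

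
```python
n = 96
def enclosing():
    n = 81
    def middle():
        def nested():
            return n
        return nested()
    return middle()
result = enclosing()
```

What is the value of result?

Step 1: enclosing() defines n = 81. middle() and nested() have no local n.
Step 2: nested() checks local (none), enclosing middle() (none), enclosing enclosing() and finds n = 81.
Step 3: result = 81

The answer is 81.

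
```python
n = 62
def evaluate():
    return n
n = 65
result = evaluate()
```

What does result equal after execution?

Step 1: n is first set to 62, then reassigned to 65.
Step 2: evaluate() is called after the reassignment, so it looks up the current global n = 65.
Step 3: result = 65

The answer is 65.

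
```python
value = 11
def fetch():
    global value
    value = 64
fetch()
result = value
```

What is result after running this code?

Step 1: value = 11 globally.
Step 2: fetch() declares global value and sets it to 64.
Step 3: After fetch(), global value = 64. result = 64

The answer is 64.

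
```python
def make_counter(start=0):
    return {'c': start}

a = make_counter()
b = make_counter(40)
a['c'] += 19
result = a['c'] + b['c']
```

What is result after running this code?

Step 1: make_counter() returns a new dict each call (immutable default 0).
Step 2: a = {'c': 0}, b = {'c': 40}.
Step 3: a['c'] += 19 = 19. result = 19 + 40 = 59

The answer is 59.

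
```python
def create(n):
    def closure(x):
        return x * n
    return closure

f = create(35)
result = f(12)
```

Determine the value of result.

Step 1: create(35) creates a closure capturing n = 35.
Step 2: f(12) computes 12 * 35 = 420.
Step 3: result = 420

The answer is 420.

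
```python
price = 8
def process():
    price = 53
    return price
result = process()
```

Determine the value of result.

Step 1: Global price = 8.
Step 2: process() creates local price = 53, shadowing the global.
Step 3: Returns local price = 53. result = 53

The answer is 53.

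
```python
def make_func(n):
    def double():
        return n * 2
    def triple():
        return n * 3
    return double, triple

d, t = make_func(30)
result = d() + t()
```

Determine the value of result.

Step 1: Both closures capture the same n = 30.
Step 2: d() = 30 * 2 = 60, t() = 30 * 3 = 90.
Step 3: result = 60 + 90 = 150

The answer is 150.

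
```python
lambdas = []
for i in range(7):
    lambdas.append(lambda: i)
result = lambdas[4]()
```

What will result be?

Step 1: The loop creates 7 lambdas, all referencing the same variable i.
Step 2: After the loop, i = 6 (final value).
Step 3: lambdas[4]() looks up i at call time and finds 6. This is the late binding gotcha. result = 6

The answer is 6.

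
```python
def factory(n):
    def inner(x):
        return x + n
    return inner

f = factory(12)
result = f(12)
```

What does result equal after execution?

Step 1: factory(12) creates a closure that captures n = 12.
Step 2: f(12) calls the closure with x = 12, returning 12 + 12 = 24.
Step 3: result = 24

The answer is 24.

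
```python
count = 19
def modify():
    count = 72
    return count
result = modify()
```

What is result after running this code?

Step 1: Global count = 19.
Step 2: modify() creates local count = 72, shadowing the global.
Step 3: Returns local count = 72. result = 72

The answer is 72.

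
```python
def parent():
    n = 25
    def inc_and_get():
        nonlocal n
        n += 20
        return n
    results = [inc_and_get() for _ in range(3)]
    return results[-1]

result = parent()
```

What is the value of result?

Step 1: n = 25.
Step 2: Three calls to inc_and_get(), each adding 20.
Step 3: Last value = 25 + 20 * 3 = 85

The answer is 85.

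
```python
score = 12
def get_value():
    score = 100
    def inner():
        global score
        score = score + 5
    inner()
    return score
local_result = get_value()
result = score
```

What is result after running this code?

Step 1: Global score = 12. get_value() creates local score = 100.
Step 2: inner() declares global score and adds 5: global score = 12 + 5 = 17.
Step 3: get_value() returns its local score = 100 (unaffected by inner).
Step 4: result = global score = 17

The answer is 17.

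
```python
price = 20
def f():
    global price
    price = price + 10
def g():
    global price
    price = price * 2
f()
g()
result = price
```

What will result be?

Step 1: price = 20.
Step 2: f() adds 10: price = 20 + 10 = 30.
Step 3: g() doubles: price = 30 * 2 = 60.
Step 4: result = 60

The answer is 60.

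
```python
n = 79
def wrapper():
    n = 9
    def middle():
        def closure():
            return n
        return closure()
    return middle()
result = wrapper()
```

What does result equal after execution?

Step 1: wrapper() defines n = 9. middle() and closure() have no local n.
Step 2: closure() checks local (none), enclosing middle() (none), enclosing wrapper() and finds n = 9.
Step 3: result = 9

The answer is 9.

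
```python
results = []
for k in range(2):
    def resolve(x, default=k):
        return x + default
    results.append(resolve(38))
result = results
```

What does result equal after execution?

Step 1: Default argument default=k is evaluated at function definition time.
Step 2: Each iteration creates resolve with default = current k value.
Step 3: resolve(38) returns 38 + default. results = [38, 39]

The answer is [38, 39].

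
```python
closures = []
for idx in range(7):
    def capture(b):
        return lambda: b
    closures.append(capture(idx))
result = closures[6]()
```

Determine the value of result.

Step 1: capture(idx) creates a new scope capturing b = idx at call time.
Step 2: closures[6] = capture(6), so its lambda captures b = 6.
Step 3: result = 6 (closure factory fixes late binding)

The answer is 6.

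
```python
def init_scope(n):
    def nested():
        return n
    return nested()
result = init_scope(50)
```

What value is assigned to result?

Step 1: init_scope(50) binds parameter n = 50.
Step 2: nested() looks up n in enclosing scope and finds the parameter n = 50.
Step 3: result = 50

The answer is 50.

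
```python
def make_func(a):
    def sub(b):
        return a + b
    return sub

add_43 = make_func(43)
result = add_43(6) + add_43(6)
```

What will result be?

Step 1: add_43 captures a = 43.
Step 2: add_43(6) = 43 + 6 = 49, called twice.
Step 3: result = 49 + 49 = 98

The answer is 98.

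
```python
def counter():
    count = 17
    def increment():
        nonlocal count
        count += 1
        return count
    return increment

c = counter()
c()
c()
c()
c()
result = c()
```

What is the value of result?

Step 1: counter() creates closure with count = 17.
Step 2: Each c() call increments count via nonlocal. After 5 calls: 17 + 5 = 22.
Step 3: result = 22

The answer is 22.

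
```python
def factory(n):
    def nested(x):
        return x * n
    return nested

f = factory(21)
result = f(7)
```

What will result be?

Step 1: factory(21) creates a closure capturing n = 21.
Step 2: f(7) computes 7 * 21 = 147.
Step 3: result = 147

The answer is 147.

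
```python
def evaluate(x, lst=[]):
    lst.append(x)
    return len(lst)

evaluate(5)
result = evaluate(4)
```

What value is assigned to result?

Step 1: Mutable default list persists between calls.
Step 2: First call: lst = [5], len = 1. Second call: lst = [5, 4], len = 2.
Step 3: result = 2

The answer is 2.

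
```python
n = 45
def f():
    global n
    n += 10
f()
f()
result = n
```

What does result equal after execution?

Step 1: n = 45.
Step 2: First f(): n = 45 + 10 = 55.
Step 3: Second f(): n = 55 + 10 = 65. result = 65

The answer is 65.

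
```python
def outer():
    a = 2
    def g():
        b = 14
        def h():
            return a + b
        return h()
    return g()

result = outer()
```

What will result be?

Step 1: outer() defines a = 2. g() defines b = 14.
Step 2: h() accesses both from enclosing scopes: a = 2, b = 14.
Step 3: result = 2 + 14 = 16

The answer is 16.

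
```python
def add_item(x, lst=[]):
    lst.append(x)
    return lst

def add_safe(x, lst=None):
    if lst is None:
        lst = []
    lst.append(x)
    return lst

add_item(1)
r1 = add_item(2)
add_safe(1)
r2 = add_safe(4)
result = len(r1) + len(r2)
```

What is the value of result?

Step 1: add_item shares mutable default: after 2 calls, lst = [1, 2], len = 2.
Step 2: add_safe creates fresh list each time: r2 = [4], len = 1.
Step 3: result = 2 + 1 = 3

The answer is 3.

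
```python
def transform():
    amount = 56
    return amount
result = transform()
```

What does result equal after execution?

Step 1: transform() defines amount = 56 in its local scope.
Step 2: return amount finds the local variable amount = 56.
Step 3: result = 56

The answer is 56.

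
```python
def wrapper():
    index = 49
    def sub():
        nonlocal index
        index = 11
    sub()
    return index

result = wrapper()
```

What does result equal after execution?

Step 1: wrapper() sets index = 49.
Step 2: sub() uses nonlocal to reassign index = 11.
Step 3: result = 11

The answer is 11.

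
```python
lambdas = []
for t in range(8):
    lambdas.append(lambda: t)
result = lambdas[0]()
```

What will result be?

Step 1: The loop creates 8 lambdas, all referencing the same variable t.
Step 2: After the loop, t = 7 (final value).
Step 3: lambdas[0]() looks up t at call time and finds 7. This is the late binding gotcha. result = 7

The answer is 7.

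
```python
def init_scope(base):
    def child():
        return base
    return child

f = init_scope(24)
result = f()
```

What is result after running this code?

Step 1: init_scope(24) creates closure capturing base = 24.
Step 2: f() returns the captured base = 24.
Step 3: result = 24

The answer is 24.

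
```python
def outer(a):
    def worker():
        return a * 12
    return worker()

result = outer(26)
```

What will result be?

Step 1: outer(26) binds parameter a = 26.
Step 2: worker() accesses a = 26 from enclosing scope.
Step 3: result = 26 * 12 = 312

The answer is 312.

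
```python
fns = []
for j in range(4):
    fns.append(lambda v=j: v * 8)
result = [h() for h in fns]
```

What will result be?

Step 1: Default arg v=j captures j at each iteration.
Step 2: fns[k] has v defaulting to k, returns k * 8.
Step 3: result = [0, 8, 16, 24]

The answer is [0, 8, 16, 24].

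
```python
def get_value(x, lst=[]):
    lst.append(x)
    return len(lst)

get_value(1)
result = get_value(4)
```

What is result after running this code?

Step 1: Mutable default list persists between calls.
Step 2: First call: lst = [1], len = 1. Second call: lst = [1, 4], len = 2.
Step 3: result = 2

The answer is 2.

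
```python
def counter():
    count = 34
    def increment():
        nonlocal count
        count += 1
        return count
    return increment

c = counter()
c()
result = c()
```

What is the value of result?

Step 1: counter() creates closure with count = 34.
Step 2: Each c() call increments count via nonlocal. After 2 calls: 34 + 2 = 36.
Step 3: result = 36

The answer is 36.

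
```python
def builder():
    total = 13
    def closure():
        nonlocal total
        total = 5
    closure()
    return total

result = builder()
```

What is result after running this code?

Step 1: builder() sets total = 13.
Step 2: closure() uses nonlocal to reassign total = 5.
Step 3: result = 5

The answer is 5.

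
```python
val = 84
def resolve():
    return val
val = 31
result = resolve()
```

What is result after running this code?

Step 1: val is first set to 84, then reassigned to 31.
Step 2: resolve() is called after the reassignment, so it looks up the current global val = 31.
Step 3: result = 31

The answer is 31.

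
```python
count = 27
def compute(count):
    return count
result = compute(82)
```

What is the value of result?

Step 1: Global count = 27.
Step 2: compute(82) takes parameter count = 82, which shadows the global.
Step 3: result = 82

The answer is 82.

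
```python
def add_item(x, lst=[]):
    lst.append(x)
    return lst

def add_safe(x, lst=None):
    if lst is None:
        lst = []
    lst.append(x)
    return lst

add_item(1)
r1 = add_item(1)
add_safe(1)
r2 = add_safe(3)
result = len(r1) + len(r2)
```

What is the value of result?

Step 1: add_item shares mutable default: after 2 calls, lst = [1, 1], len = 2.
Step 2: add_safe creates fresh list each time: r2 = [3], len = 1.
Step 3: result = 2 + 1 = 3

The answer is 3.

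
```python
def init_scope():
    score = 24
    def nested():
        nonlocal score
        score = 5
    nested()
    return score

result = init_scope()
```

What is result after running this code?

Step 1: init_scope() sets score = 24.
Step 2: nested() uses nonlocal to reassign score = 5.
Step 3: result = 5

The answer is 5.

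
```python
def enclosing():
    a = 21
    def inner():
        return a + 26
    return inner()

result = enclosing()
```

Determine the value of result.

Step 1: enclosing() defines a = 21.
Step 2: inner() reads a = 21 from enclosing scope, returns 21 + 26 = 47.
Step 3: result = 47

The answer is 47.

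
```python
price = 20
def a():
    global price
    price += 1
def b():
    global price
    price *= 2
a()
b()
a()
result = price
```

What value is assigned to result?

Step 1: price = 20.
Step 2: a(): price = 20 + 1 = 21.
Step 3: b(): price = 21 * 2 = 42.
Step 4: a(): price = 42 + 1 = 43

The answer is 43.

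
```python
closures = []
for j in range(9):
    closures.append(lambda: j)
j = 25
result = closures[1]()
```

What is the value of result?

Step 1: Lambdas capture the variable j by reference, not by value.
Step 2: After the loop, j is reassigned to 25.
Step 3: closures[1]() looks up the current j = 25. result = 25

The answer is 25.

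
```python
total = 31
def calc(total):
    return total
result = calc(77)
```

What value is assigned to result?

Step 1: Global total = 31.
Step 2: calc(77) takes parameter total = 77, which shadows the global.
Step 3: result = 77

The answer is 77.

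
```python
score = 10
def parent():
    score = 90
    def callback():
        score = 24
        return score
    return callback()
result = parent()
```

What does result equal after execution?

Step 1: Three scopes define score: global (10), parent (90), callback (24).
Step 2: callback() has its own local score = 24, which shadows both enclosing and global.
Step 3: result = 24 (local wins in LEGB)

The answer is 24.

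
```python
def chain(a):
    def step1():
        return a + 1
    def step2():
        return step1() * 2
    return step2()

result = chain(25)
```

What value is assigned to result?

Step 1: chain(25) captures a = 25.
Step 2: step2() calls step1() which returns 25 + 1 = 26.
Step 3: step2() returns 26 * 2 = 52

The answer is 52.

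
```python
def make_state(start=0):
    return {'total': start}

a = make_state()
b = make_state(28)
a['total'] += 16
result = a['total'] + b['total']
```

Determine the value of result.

Step 1: make_state() returns a new dict each call (immutable default 0).
Step 2: a = {'total': 0}, b = {'total': 28}.
Step 3: a['total'] += 16 = 16. result = 16 + 28 = 44

The answer is 44.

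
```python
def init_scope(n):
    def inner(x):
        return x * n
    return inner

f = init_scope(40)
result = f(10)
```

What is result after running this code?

Step 1: init_scope(40) creates a closure capturing n = 40.
Step 2: f(10) computes 10 * 40 = 400.
Step 3: result = 400

The answer is 400.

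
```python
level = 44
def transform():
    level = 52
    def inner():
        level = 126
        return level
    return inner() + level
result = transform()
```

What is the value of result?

Step 1: transform() has local level = 52. inner() has local level = 126.
Step 2: inner() returns its local level = 126.
Step 3: transform() returns 126 + its own level (52) = 178

The answer is 178.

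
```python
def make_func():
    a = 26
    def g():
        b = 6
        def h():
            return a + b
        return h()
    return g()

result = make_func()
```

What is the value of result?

Step 1: make_func() defines a = 26. g() defines b = 6.
Step 2: h() accesses both from enclosing scopes: a = 26, b = 6.
Step 3: result = 26 + 6 = 32

The answer is 32.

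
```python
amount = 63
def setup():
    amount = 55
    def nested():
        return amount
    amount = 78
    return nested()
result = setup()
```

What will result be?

Step 1: setup() sets amount = 55, then later amount = 78.
Step 2: nested() is called after amount is reassigned to 78. Closures capture variables by reference, not by value.
Step 3: result = 78

The answer is 78.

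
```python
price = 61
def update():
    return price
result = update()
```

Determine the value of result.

Step 1: price = 61 is defined in the global scope.
Step 2: update() looks up price. No local price exists, so Python checks the global scope via LEGB rule and finds price = 61.
Step 3: result = 61

The answer is 61.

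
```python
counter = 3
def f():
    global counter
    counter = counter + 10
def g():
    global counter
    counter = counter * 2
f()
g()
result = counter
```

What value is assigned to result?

Step 1: counter = 3.
Step 2: f() adds 10: counter = 3 + 10 = 13.
Step 3: g() doubles: counter = 13 * 2 = 26.
Step 4: result = 26

The answer is 26.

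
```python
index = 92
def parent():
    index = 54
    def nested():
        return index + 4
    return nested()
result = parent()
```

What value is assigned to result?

Step 1: parent() shadows global index with index = 54.
Step 2: nested() finds index = 54 in enclosing scope, computes 54 + 4 = 58.
Step 3: result = 58

The answer is 58.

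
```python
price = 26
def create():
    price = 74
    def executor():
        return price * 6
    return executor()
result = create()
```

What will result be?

Step 1: create() shadows global price with price = 74.
Step 2: executor() finds price = 74 in enclosing scope, computes 74 * 6 = 444.
Step 3: result = 444

The answer is 444.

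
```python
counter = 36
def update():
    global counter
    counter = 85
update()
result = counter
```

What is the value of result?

Step 1: counter = 36 globally.
Step 2: update() declares global counter and sets it to 85.
Step 3: After update(), global counter = 85. result = 85

The answer is 85.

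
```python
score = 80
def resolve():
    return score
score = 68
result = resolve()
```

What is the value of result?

Step 1: score is first set to 80, then reassigned to 68.
Step 2: resolve() is called after the reassignment, so it looks up the current global score = 68.
Step 3: result = 68

The answer is 68.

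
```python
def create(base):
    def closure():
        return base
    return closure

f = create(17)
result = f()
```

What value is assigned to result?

Step 1: create(17) creates closure capturing base = 17.
Step 2: f() returns the captured base = 17.
Step 3: result = 17

The answer is 17.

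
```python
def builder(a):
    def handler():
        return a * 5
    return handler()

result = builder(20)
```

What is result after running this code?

Step 1: builder(20) binds parameter a = 20.
Step 2: handler() accesses a = 20 from enclosing scope.
Step 3: result = 20 * 5 = 100

The answer is 100.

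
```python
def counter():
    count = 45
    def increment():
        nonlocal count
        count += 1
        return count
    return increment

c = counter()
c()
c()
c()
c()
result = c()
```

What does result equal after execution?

Step 1: counter() creates closure with count = 45.
Step 2: Each c() call increments count via nonlocal. After 5 calls: 45 + 5 = 50.
Step 3: result = 50

The answer is 50.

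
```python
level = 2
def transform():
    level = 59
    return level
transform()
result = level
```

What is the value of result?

Step 1: level = 2 globally.
Step 2: transform() creates a LOCAL level = 59 (no global keyword!).
Step 3: The global level is unchanged. result = 2

The answer is 2.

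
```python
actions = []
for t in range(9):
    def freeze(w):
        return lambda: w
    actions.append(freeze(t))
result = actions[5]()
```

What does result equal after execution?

Step 1: freeze(t) creates a new scope capturing w = t at call time.
Step 2: actions[5] = freeze(5), so its lambda captures w = 5.
Step 3: result = 5 (closure factory fixes late binding)

The answer is 5.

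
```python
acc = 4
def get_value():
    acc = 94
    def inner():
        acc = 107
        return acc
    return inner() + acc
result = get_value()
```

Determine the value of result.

Step 1: get_value() has local acc = 94. inner() has local acc = 107.
Step 2: inner() returns its local acc = 107.
Step 3: get_value() returns 107 + its own acc (94) = 201

The answer is 201.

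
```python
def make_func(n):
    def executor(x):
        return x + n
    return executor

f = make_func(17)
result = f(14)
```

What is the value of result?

Step 1: make_func(17) creates a closure that captures n = 17.
Step 2: f(14) calls the closure with x = 14, returning 14 + 17 = 31.
Step 3: result = 31

The answer is 31.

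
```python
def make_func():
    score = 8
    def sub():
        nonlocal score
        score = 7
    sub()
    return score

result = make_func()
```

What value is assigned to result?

Step 1: make_func() sets score = 8.
Step 2: sub() uses nonlocal to reassign score = 7.
Step 3: result = 7

The answer is 7.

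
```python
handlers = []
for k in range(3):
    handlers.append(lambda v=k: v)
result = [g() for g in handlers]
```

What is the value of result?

Step 1: Default arg v=k captures k at each iteration.
Step 2: Each lambda has its own default: 0, 1, ..., 2.
Step 3: result = [0, 1, 2]

The answer is [0, 1, 2].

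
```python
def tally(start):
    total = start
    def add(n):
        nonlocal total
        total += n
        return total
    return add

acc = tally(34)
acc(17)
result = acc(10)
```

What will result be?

Step 1: tally(34) creates closure with total = 34.
Step 2: First acc(17): total = 34 + 17 = 51.
Step 3: Second acc(10): total = 51 + 10 = 61. result = 61

The answer is 61.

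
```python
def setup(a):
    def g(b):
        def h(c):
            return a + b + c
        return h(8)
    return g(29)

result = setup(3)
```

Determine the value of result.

Step 1: a = 3, b = 29, c = 8 across three nested scopes.
Step 2: h() accesses all three via LEGB rule.
Step 3: result = 3 + 29 + 8 = 40

The answer is 40.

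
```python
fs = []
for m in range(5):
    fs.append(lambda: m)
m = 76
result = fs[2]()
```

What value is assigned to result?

Step 1: Lambdas capture the variable m by reference, not by value.
Step 2: After the loop, m is reassigned to 76.
Step 3: fs[2]() looks up the current m = 76. result = 76

The answer is 76.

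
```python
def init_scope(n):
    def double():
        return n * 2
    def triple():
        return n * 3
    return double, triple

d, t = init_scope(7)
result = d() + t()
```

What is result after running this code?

Step 1: Both closures capture the same n = 7.
Step 2: d() = 7 * 2 = 14, t() = 7 * 3 = 21.
Step 3: result = 14 + 21 = 35

The answer is 35.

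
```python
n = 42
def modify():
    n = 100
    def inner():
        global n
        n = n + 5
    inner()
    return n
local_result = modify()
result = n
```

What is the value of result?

Step 1: Global n = 42. modify() creates local n = 100.
Step 2: inner() declares global n and adds 5: global n = 42 + 5 = 47.
Step 3: modify() returns its local n = 100 (unaffected by inner).
Step 4: result = global n = 47

The answer is 47.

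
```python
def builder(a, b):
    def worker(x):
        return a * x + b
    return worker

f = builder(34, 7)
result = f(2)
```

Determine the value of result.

Step 1: builder(34, 7) captures a = 34, b = 7.
Step 2: f(2) computes 34 * 2 + 7 = 75.
Step 3: result = 75

The answer is 75.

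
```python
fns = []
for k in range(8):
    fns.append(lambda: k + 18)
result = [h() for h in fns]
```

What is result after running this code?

Step 1: All lambdas capture k by reference. After the loop, k = 7.
Step 2: Each call returns 7 + 18 = 25.
Step 3: result = [25, 25, 25, 25, 25, 25, 25, 25]

The answer is [25, 25, 25, 25, 25, 25, 25, 25].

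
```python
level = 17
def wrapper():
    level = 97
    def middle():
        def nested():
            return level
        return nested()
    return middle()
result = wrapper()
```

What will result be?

Step 1: wrapper() defines level = 97. middle() and nested() have no local level.
Step 2: nested() checks local (none), enclosing middle() (none), enclosing wrapper() and finds level = 97.
Step 3: result = 97

The answer is 97.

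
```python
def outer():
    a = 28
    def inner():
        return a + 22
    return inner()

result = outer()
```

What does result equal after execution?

Step 1: outer() defines a = 28.
Step 2: inner() reads a = 28 from enclosing scope, returns 28 + 22 = 50.
Step 3: result = 50

The answer is 50.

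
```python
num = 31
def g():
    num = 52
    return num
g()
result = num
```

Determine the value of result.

Step 1: num = 31 globally.
Step 2: g() creates a LOCAL num = 52 (no global keyword!).
Step 3: The global num is unchanged. result = 31

The answer is 31.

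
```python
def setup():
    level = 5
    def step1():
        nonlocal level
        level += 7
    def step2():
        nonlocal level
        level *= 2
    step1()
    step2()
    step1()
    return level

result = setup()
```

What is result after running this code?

Step 1: level = 5.
Step 2: step1(): level = 5 + 7 = 12.
Step 3: step2(): level = 12 * 2 = 24.
Step 4: step1(): level = 24 + 7 = 31. result = 31

The answer is 31.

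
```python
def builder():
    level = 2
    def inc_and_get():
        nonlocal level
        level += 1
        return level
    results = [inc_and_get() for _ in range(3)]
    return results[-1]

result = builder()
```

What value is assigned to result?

Step 1: level = 2.
Step 2: Three calls to inc_and_get(), each adding 1.
Step 3: Last value = 2 + 1 * 3 = 5

The answer is 5.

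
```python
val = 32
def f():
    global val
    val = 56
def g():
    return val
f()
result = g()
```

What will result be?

Step 1: val = 32.
Step 2: f() sets global val = 56.
Step 3: g() reads global val = 56. result = 56

The answer is 56.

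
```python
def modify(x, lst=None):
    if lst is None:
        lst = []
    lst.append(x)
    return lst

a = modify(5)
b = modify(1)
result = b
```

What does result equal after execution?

Step 1: None default with guard creates a NEW list each call.
Step 2: a = [5] (fresh list). b = [1] (another fresh list).
Step 3: result = [1] (this is the fix for mutable default)

The answer is [1].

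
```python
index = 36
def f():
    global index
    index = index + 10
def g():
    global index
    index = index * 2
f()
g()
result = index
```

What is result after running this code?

Step 1: index = 36.
Step 2: f() adds 10: index = 36 + 10 = 46.
Step 3: g() doubles: index = 46 * 2 = 92.
Step 4: result = 92

The answer is 92.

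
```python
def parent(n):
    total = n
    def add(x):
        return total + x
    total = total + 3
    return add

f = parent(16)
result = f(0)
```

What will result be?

Step 1: parent(16) sets total = 16, then total = 16 + 3 = 19.
Step 2: Closures capture by reference, so add sees total = 19.
Step 3: f(0) returns 19 + 0 = 19

The answer is 19.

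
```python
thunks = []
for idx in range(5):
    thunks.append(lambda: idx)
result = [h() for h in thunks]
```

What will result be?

Step 1: All 5 lambdas share the same variable idx.
Step 2: After the loop, idx = 4.
Step 3: Each call returns 4. result = [4, 4, 4, 4, 4]

The answer is [4, 4, 4, 4, 4].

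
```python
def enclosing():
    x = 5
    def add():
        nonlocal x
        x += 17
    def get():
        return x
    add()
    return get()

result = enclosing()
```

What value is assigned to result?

Step 1: x = 5. add() modifies it via nonlocal, get() reads it.
Step 2: add() makes x = 5 + 17 = 22.
Step 3: get() returns 22. result = 22

The answer is 22.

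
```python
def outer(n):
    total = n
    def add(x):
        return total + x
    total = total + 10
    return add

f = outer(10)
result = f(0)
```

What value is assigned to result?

Step 1: outer(10) sets total = 10, then total = 10 + 10 = 20.
Step 2: Closures capture by reference, so add sees total = 20.
Step 3: f(0) returns 20 + 0 = 20

The answer is 20.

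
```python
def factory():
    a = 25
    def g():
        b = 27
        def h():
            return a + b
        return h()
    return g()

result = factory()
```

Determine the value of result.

Step 1: factory() defines a = 25. g() defines b = 27.
Step 2: h() accesses both from enclosing scopes: a = 25, b = 27.
Step 3: result = 25 + 27 = 52

The answer is 52.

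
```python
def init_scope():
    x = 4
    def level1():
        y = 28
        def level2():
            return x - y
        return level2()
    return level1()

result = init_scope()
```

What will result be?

Step 1: x = 4 in init_scope. y = 28 in level1.
Step 2: level2() reads x = 4 and y = 28 from enclosing scopes.
Step 3: result = 4 - 28 = -24

The answer is -24.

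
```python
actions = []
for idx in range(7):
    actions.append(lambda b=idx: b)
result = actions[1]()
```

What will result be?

Step 1: Default argument b=idx captures idx's value at each iteration.
Step 2: actions[1] captured b = 1 when idx was 1.
Step 3: result = 1

The answer is 1.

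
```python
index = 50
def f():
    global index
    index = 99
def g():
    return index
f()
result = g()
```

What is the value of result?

Step 1: index = 50.
Step 2: f() sets global index = 99.
Step 3: g() reads global index = 99. result = 99

The answer is 99.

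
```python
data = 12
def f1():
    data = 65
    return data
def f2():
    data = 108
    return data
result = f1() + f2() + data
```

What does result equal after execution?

Step 1: Each function shadows global data with its own local.
Step 2: f1() returns 65, f2() returns 108.
Step 3: Global data = 12 is unchanged. result = 65 + 108 + 12 = 185

The answer is 185.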